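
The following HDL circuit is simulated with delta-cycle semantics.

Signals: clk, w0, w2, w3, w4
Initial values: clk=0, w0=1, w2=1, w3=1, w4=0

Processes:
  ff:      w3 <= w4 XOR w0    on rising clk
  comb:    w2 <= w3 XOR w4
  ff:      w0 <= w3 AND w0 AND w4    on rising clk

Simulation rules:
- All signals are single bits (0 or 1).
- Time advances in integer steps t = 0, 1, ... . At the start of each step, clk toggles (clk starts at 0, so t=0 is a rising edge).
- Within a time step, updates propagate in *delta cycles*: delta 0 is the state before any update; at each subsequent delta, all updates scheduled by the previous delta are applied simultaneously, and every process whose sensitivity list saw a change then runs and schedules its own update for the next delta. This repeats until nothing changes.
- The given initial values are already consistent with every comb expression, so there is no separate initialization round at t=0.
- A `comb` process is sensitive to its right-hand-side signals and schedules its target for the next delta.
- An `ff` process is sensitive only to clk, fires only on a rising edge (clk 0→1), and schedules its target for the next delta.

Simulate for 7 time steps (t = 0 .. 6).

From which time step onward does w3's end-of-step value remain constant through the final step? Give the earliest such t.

2

t0.Δ0 w4=0 clk=0 w2=1 w3=1 w0=1
t0.Δ1 w4=0 clk=1 w2=1 w3=1 w0=1
t0.Δ2 w4=0 clk=1 w2=1 w3=1 w0=0
t1.Δ0 w4=0 clk=1 w2=1 w3=1 w0=0
t1.Δ1 w4=0 clk=0 w2=1 w3=1 w0=0
t2.Δ0 w4=0 clk=0 w2=1 w3=1 w0=0
t2.Δ1 w4=0 clk=1 w2=1 w3=1 w0=0
t2.Δ2 w4=0 clk=1 w2=1 w3=0 w0=0
t2.Δ3 w4=0 clk=1 w2=0 w3=0 w0=0
t3.Δ0 w4=0 clk=1 w2=0 w3=0 w0=0
t3.Δ1 w4=0 clk=0 w2=0 w3=0 w0=0
t4.Δ0 w4=0 clk=0 w2=0 w3=0 w0=0
t4.Δ1 w4=0 clk=1 w2=0 w3=0 w0=0
t5.Δ0 w4=0 clk=1 w2=0 w3=0 w0=0
t5.Δ1 w4=0 clk=0 w2=0 w3=0 w0=0
t6.Δ0 w4=0 clk=0 w2=0 w3=0 w0=0
t6.Δ1 w4=0 clk=1 w2=0 w3=0 w0=0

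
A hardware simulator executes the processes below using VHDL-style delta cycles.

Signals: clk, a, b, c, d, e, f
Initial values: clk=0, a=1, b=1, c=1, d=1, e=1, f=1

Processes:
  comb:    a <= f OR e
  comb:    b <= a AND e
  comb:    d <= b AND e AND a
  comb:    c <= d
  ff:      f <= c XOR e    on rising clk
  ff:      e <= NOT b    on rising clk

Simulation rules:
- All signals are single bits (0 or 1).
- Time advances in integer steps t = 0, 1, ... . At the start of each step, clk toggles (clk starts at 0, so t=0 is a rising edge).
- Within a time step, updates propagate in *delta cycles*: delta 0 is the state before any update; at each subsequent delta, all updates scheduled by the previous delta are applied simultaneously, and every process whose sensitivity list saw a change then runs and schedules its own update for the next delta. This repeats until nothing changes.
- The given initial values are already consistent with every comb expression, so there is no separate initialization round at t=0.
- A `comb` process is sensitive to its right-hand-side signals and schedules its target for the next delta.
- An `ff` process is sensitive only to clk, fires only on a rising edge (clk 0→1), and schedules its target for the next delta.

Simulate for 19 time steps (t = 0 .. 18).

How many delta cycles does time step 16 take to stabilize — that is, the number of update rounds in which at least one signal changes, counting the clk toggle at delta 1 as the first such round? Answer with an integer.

4

t0.Δ0 e=1 b=1 clk=0 d=1 a=1 f=1 c=1
t0.Δ1 e=1 b=1 clk=1 d=1 a=1 f=1 c=1
t0.Δ2 e=0 b=1 clk=1 d=1 a=1 f=0 c=1
t0.Δ3 e=0 b=0 clk=1 d=0 a=0 f=0 c=1
t0.Δ4 e=0 b=0 clk=1 d=0 a=0 f=0 c=0
t1.Δ0 e=0 b=0 clk=1 d=0 a=0 f=0 c=0
t1.Δ1 e=0 b=0 clk=0 d=0 a=0 f=0 c=0
t2.Δ0 e=0 b=0 clk=0 d=0 a=0 f=0 c=0
t2.Δ1 e=0 b=0 clk=1 d=0 a=0 f=0 c=0
t2.Δ2 e=1 b=0 clk=1 d=0 a=0 f=0 c=0
t2.Δ3 e=1 b=0 clk=1 d=0 a=1 f=0 c=0
t2.Δ4 e=1 b=1 clk=1 d=0 a=1 f=0 c=0
t2.Δ5 e=1 b=1 clk=1 d=1 a=1 f=0 c=0
t2.Δ6 e=1 b=1 clk=1 d=1 a=1 f=0 c=1
t3.Δ0 e=1 b=1 clk=1 d=1 a=1 f=0 c=1
t3.Δ1 e=1 b=1 clk=0 d=1 a=1 f=0 c=1
t4.Δ0 e=1 b=1 clk=0 d=1 a=1 f=0 c=1
t4.Δ1 e=1 b=1 clk=1 d=1 a=1 f=0 c=1
t4.Δ2 e=0 b=1 clk=1 d=1 a=1 f=0 c=1
t4.Δ3 e=0 b=0 clk=1 d=0 a=0 f=0 c=1
t4.Δ4 e=0 b=0 clk=1 d=0 a=0 f=0 c=0
t5.Δ0 e=0 b=0 clk=1 d=0 a=0 f=0 c=0
t5.Δ1 e=0 b=0 clk=0 d=0 a=0 f=0 c=0
t6.Δ0 e=0 b=0 clk=0 d=0 a=0 f=0 c=0
t6.Δ1 e=0 b=0 clk=1 d=0 a=0 f=0 c=0
t6.Δ2 e=1 b=0 clk=1 d=0 a=0 f=0 c=0
t6.Δ3 e=1 b=0 clk=1 d=0 a=1 f=0 c=0
t6.Δ4 e=1 b=1 clk=1 d=0 a=1 f=0 c=0
t6.Δ5 e=1 b=1 clk=1 d=1 a=1 f=0 c=0
t6.Δ6 e=1 b=1 clk=1 d=1 a=1 f=0 c=1
t7.Δ0 e=1 b=1 clk=1 d=1 a=1 f=0 c=1
t7.Δ1 e=1 b=1 clk=0 d=1 a=1 f=0 c=1
t8.Δ0 e=1 b=1 clk=0 d=1 a=1 f=0 c=1
t8.Δ1 e=1 b=1 clk=1 d=1 a=1 f=0 c=1
t8.Δ2 e=0 b=1 clk=1 d=1 a=1 f=0 c=1
t8.Δ3 e=0 b=0 clk=1 d=0 a=0 f=0 c=1
t8.Δ4 e=0 b=0 clk=1 d=0 a=0 f=0 c=0
t9.Δ0 e=0 b=0 clk=1 d=0 a=0 f=0 c=0
t9.Δ1 e=0 b=0 clk=0 d=0 a=0 f=0 c=0
t10.Δ0 e=0 b=0 clk=0 d=0 a=0 f=0 c=0
t10.Δ1 e=0 b=0 clk=1 d=0 a=0 f=0 c=0
t10.Δ2 e=1 b=0 clk=1 d=0 a=0 f=0 c=0
t10.Δ3 e=1 b=0 clk=1 d=0 a=1 f=0 c=0
t10.Δ4 e=1 b=1 clk=1 d=0 a=1 f=0 c=0
t10.Δ5 e=1 b=1 clk=1 d=1 a=1 f=0 c=0
t10.Δ6 e=1 b=1 clk=1 d=1 a=1 f=0 c=1
t11.Δ0 e=1 b=1 clk=1 d=1 a=1 f=0 c=1
t11.Δ1 e=1 b=1 clk=0 d=1 a=1 f=0 c=1
t12.Δ0 e=1 b=1 clk=0 d=1 a=1 f=0 c=1
t12.Δ1 e=1 b=1 clk=1 d=1 a=1 f=0 c=1
t12.Δ2 e=0 b=1 clk=1 d=1 a=1 f=0 c=1
t12.Δ3 e=0 b=0 clk=1 d=0 a=0 f=0 c=1
t12.Δ4 e=0 b=0 clk=1 d=0 a=0 f=0 c=0
t13.Δ0 e=0 b=0 clk=1 d=0 a=0 f=0 c=0
t13.Δ1 e=0 b=0 clk=0 d=0 a=0 f=0 c=0
t14.Δ0 e=0 b=0 clk=0 d=0 a=0 f=0 c=0
t14.Δ1 e=0 b=0 clk=1 d=0 a=0 f=0 c=0
t14.Δ2 e=1 b=0 clk=1 d=0 a=0 f=0 c=0
t14.Δ3 e=1 b=0 clk=1 d=0 a=1 f=0 c=0
t14.Δ4 e=1 b=1 clk=1 d=0 a=1 f=0 c=0
t14.Δ5 e=1 b=1 clk=1 d=1 a=1 f=0 c=0
t14.Δ6 e=1 b=1 clk=1 d=1 a=1 f=0 c=1
t15.Δ0 e=1 b=1 clk=1 d=1 a=1 f=0 c=1
t15.Δ1 e=1 b=1 clk=0 d=1 a=1 f=0 c=1
t16.Δ0 e=1 b=1 clk=0 d=1 a=1 f=0 c=1
t16.Δ1 e=1 b=1 clk=1 d=1 a=1 f=0 c=1
t16.Δ2 e=0 b=1 clk=1 d=1 a=1 f=0 c=1
t16.Δ3 e=0 b=0 clk=1 d=0 a=0 f=0 c=1
t16.Δ4 e=0 b=0 clk=1 d=0 a=0 f=0 c=0
t17.Δ0 e=0 b=0 clk=1 d=0 a=0 f=0 c=0
t17.Δ1 e=0 b=0 clk=0 d=0 a=0 f=0 c=0
t18.Δ0 e=0 b=0 clk=0 d=0 a=0 f=0 c=0
t18.Δ1 e=0 b=0 clk=1 d=0 a=0 f=0 c=0
t18.Δ2 e=1 b=0 clk=1 d=0 a=0 f=0 c=0
t18.Δ3 e=1 b=0 clk=1 d=0 a=1 f=0 c=0
t18.Δ4 e=1 b=1 clk=1 d=0 a=1 f=0 c=0
t18.Δ5 e=1 b=1 clk=1 d=1 a=1 f=0 c=0
t18.Δ6 e=1 b=1 clk=1 d=1 a=1 f=0 c=1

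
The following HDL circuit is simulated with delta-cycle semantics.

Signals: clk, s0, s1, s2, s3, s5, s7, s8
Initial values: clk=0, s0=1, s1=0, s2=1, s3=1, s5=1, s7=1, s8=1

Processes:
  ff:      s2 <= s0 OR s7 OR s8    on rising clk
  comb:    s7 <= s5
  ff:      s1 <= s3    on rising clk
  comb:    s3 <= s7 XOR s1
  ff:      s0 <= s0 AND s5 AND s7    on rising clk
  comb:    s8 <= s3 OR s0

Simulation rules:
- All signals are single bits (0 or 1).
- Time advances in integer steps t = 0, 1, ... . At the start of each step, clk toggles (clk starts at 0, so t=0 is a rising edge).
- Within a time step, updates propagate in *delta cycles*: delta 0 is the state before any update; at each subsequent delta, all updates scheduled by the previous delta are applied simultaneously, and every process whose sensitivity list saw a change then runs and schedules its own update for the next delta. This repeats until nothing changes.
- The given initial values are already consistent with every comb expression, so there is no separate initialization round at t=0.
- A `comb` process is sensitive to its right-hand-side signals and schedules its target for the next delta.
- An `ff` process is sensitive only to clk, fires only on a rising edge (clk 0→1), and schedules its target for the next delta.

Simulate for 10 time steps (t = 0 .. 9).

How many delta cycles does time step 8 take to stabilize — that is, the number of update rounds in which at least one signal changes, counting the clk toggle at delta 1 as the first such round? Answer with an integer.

t0.Δ0 s3=1 s5=1 clk=0 s1=0 s7=1 s8=1 s0=1 s2=1
t0.Δ1 s3=1 s5=1 clk=1 s1=0 s7=1 s8=1 s0=1 s2=1
t0.Δ2 s3=1 s5=1 clk=1 s1=1 s7=1 s8=1 s0=1 s2=1
t0.Δ3 s3=0 s5=1 clk=1 s1=1 s7=1 s8=1 s0=1 s2=1
t1.Δ0 s3=0 s5=1 clk=1 s1=1 s7=1 s8=1 s0=1 s2=1
t1.Δ1 s3=0 s5=1 clk=0 s1=1 s7=1 s8=1 s0=1 s2=1
t2.Δ0 s3=0 s5=1 clk=0 s1=1 s7=1 s8=1 s0=1 s2=1
t2.Δ1 s3=0 s5=1 clk=1 s1=1 s7=1 s8=1 s0=1 s2=1
t2.Δ2 s3=0 s5=1 clk=1 s1=0 s7=1 s8=1 s0=1 s2=1
t2.Δ3 s3=1 s5=1 clk=1 s1=0 s7=1 s8=1 s0=1 s2=1
t3.Δ0 s3=1 s5=1 clk=1 s1=0 s7=1 s8=1 s0=1 s2=1
t3.Δ1 s3=1 s5=1 clk=0 s1=0 s7=1 s8=1 s0=1 s2=1
t4.Δ0 s3=1 s5=1 clk=0 s1=0 s7=1 s8=1 s0=1 s2=1
t4.Δ1 s3=1 s5=1 clk=1 s1=0 s7=1 s8=1 s0=1 s2=1
t4.Δ2 s3=1 s5=1 clk=1 s1=1 s7=1 s8=1 s0=1 s2=1
t4.Δ3 s3=0 s5=1 clk=1 s1=1 s7=1 s8=1 s0=1 s2=1
t5.Δ0 s3=0 s5=1 clk=1 s1=1 s7=1 s8=1 s0=1 s2=1
t5.Δ1 s3=0 s5=1 clk=0 s1=1 s7=1 s8=1 s0=1 s2=1
t6.Δ0 s3=0 s5=1 clk=0 s1=1 s7=1 s8=1 s0=1 s2=1
t6.Δ1 s3=0 s5=1 clk=1 s1=1 s7=1 s8=1 s0=1 s2=1
t6.Δ2 s3=0 s5=1 clk=1 s1=0 s7=1 s8=1 s0=1 s2=1
t6.Δ3 s3=1 s5=1 clk=1 s1=0 s7=1 s8=1 s0=1 s2=1
t7.Δ0 s3=1 s5=1 clk=1 s1=0 s7=1 s8=1 s0=1 s2=1
t7.Δ1 s3=1 s5=1 clk=0 s1=0 s7=1 s8=1 s0=1 s2=1
t8.Δ0 s3=1 s5=1 clk=0 s1=0 s7=1 s8=1 s0=1 s2=1
t8.Δ1 s3=1 s5=1 clk=1 s1=0 s7=1 s8=1 s0=1 s2=1
t8.Δ2 s3=1 s5=1 clk=1 s1=1 s7=1 s8=1 s0=1 s2=1
t8.Δ3 s3=0 s5=1 clk=1 s1=1 s7=1 s8=1 s0=1 s2=1
t9.Δ0 s3=0 s5=1 clk=1 s1=1 s7=1 s8=1 s0=1 s2=1
t9.Δ1 s3=0 s5=1 clk=0 s1=1 s7=1 s8=1 s0=1 s2=1

3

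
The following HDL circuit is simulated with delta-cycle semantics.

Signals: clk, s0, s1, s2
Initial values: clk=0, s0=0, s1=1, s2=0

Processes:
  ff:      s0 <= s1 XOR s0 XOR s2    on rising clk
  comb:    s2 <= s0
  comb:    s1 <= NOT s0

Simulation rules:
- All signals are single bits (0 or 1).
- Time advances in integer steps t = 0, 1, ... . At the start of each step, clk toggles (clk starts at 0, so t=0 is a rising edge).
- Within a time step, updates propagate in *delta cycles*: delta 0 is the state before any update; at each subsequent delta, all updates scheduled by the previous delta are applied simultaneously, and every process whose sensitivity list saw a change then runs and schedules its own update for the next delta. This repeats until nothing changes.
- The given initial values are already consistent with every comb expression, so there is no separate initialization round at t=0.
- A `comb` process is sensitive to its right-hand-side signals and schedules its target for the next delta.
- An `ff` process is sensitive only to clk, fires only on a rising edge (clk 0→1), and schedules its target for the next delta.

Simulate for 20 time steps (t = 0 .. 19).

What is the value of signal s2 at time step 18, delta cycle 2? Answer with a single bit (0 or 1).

t0.Δ0 s1=1 s2=0 clk=0 s0=0
t0.Δ1 s1=1 s2=0 clk=1 s0=0
t0.Δ2 s1=1 s2=0 clk=1 s0=1
t0.Δ3 s1=0 s2=1 clk=1 s0=1
t1.Δ0 s1=0 s2=1 clk=1 s0=1
t1.Δ1 s1=0 s2=1 clk=0 s0=1
t2.Δ0 s1=0 s2=1 clk=0 s0=1
t2.Δ1 s1=0 s2=1 clk=1 s0=1
t2.Δ2 s1=0 s2=1 clk=1 s0=0
t2.Δ3 s1=1 s2=0 clk=1 s0=0
t3.Δ0 s1=1 s2=0 clk=1 s0=0
t3.Δ1 s1=1 s2=0 clk=0 s0=0
t4.Δ0 s1=1 s2=0 clk=0 s0=0
t4.Δ1 s1=1 s2=0 clk=1 s0=0
t4.Δ2 s1=1 s2=0 clk=1 s0=1
t4.Δ3 s1=0 s2=1 clk=1 s0=1
t5.Δ0 s1=0 s2=1 clk=1 s0=1
t5.Δ1 s1=0 s2=1 clk=0 s0=1
t6.Δ0 s1=0 s2=1 clk=0 s0=1
t6.Δ1 s1=0 s2=1 clk=1 s0=1
t6.Δ2 s1=0 s2=1 clk=1 s0=0
t6.Δ3 s1=1 s2=0 clk=1 s0=0
t7.Δ0 s1=1 s2=0 clk=1 s0=0
t7.Δ1 s1=1 s2=0 clk=0 s0=0
t8.Δ0 s1=1 s2=0 clk=0 s0=0
t8.Δ1 s1=1 s2=0 clk=1 s0=0
t8.Δ2 s1=1 s2=0 clk=1 s0=1
t8.Δ3 s1=0 s2=1 clk=1 s0=1
t9.Δ0 s1=0 s2=1 clk=1 s0=1
t9.Δ1 s1=0 s2=1 clk=0 s0=1
t10.Δ0 s1=0 s2=1 clk=0 s0=1
t10.Δ1 s1=0 s2=1 clk=1 s0=1
t10.Δ2 s1=0 s2=1 clk=1 s0=0
t10.Δ3 s1=1 s2=0 clk=1 s0=0
t11.Δ0 s1=1 s2=0 clk=1 s0=0
t11.Δ1 s1=1 s2=0 clk=0 s0=0
t12.Δ0 s1=1 s2=0 clk=0 s0=0
t12.Δ1 s1=1 s2=0 clk=1 s0=0
t12.Δ2 s1=1 s2=0 clk=1 s0=1
t12.Δ3 s1=0 s2=1 clk=1 s0=1
t13.Δ0 s1=0 s2=1 clk=1 s0=1
t13.Δ1 s1=0 s2=1 clk=0 s0=1
t14.Δ0 s1=0 s2=1 clk=0 s0=1
t14.Δ1 s1=0 s2=1 clk=1 s0=1
t14.Δ2 s1=0 s2=1 clk=1 s0=0
t14.Δ3 s1=1 s2=0 clk=1 s0=0
t15.Δ0 s1=1 s2=0 clk=1 s0=0
t15.Δ1 s1=1 s2=0 clk=0 s0=0
t16.Δ0 s1=1 s2=0 clk=0 s0=0
t16.Δ1 s1=1 s2=0 clk=1 s0=0
t16.Δ2 s1=1 s2=0 clk=1 s0=1
t16.Δ3 s1=0 s2=1 clk=1 s0=1
t17.Δ0 s1=0 s2=1 clk=1 s0=1
t17.Δ1 s1=0 s2=1 clk=0 s0=1
t18.Δ0 s1=0 s2=1 clk=0 s0=1
t18.Δ1 s1=0 s2=1 clk=1 s0=1
t18.Δ2 s1=0 s2=1 clk=1 s0=0
t18.Δ3 s1=1 s2=0 clk=1 s0=0
t19.Δ0 s1=1 s2=0 clk=1 s0=0
t19.Δ1 s1=1 s2=0 clk=0 s0=0

1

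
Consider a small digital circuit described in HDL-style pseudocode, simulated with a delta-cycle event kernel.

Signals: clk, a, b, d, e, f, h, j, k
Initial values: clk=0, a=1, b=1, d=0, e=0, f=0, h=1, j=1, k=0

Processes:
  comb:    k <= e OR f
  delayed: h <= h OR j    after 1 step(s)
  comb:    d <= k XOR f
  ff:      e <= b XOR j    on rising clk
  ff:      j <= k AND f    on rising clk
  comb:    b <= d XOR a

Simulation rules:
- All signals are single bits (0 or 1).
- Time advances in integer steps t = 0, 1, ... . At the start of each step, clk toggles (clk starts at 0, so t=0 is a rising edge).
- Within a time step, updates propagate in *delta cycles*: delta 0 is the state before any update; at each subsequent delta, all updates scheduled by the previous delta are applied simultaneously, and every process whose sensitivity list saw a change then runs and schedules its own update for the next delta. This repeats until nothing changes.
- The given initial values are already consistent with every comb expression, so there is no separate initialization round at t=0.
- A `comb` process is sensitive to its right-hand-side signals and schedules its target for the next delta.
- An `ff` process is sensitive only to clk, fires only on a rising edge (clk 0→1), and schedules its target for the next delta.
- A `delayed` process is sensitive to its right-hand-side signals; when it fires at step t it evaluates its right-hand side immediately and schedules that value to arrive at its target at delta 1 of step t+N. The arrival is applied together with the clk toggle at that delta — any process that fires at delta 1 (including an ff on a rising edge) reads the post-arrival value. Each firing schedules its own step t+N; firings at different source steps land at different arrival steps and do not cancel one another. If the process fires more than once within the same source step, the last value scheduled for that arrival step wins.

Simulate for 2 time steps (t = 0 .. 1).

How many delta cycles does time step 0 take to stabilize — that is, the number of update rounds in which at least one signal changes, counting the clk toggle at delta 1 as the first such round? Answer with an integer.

2

[bits: clk,k,h,b,a,d,f,j,e]
t=0: Δ0=001110010 Δ1=101110010 Δ2=101110000 | 2Δ
t=1: Δ0=101110000 Δ1=001110000 | 1Δ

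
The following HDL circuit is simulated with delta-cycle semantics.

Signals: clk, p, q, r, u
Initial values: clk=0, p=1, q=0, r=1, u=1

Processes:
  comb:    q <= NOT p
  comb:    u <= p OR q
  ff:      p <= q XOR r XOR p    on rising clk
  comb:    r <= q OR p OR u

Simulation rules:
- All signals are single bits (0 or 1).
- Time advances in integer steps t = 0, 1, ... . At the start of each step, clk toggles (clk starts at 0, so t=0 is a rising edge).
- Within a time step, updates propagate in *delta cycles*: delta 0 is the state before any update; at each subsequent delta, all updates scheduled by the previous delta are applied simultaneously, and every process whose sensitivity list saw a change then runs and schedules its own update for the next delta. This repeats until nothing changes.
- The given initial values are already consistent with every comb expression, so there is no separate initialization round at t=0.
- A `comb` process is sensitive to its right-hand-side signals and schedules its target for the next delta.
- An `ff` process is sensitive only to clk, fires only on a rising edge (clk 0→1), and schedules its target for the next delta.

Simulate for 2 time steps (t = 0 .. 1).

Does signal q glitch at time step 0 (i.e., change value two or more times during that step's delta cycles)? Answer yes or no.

t0.Δ0 clk=0 r=1 u=1 p=1 q=0
t0.Δ1 clk=1 r=1 u=1 p=1 q=0
t0.Δ2 clk=1 r=1 u=1 p=0 q=0
t0.Δ3 clk=1 r=1 u=0 p=0 q=1
t0.Δ4 clk=1 r=1 u=1 p=0 q=1
t1.Δ0 clk=1 r=1 u=1 p=0 q=1
t1.Δ1 clk=0 r=1 u=1 p=0 q=1

no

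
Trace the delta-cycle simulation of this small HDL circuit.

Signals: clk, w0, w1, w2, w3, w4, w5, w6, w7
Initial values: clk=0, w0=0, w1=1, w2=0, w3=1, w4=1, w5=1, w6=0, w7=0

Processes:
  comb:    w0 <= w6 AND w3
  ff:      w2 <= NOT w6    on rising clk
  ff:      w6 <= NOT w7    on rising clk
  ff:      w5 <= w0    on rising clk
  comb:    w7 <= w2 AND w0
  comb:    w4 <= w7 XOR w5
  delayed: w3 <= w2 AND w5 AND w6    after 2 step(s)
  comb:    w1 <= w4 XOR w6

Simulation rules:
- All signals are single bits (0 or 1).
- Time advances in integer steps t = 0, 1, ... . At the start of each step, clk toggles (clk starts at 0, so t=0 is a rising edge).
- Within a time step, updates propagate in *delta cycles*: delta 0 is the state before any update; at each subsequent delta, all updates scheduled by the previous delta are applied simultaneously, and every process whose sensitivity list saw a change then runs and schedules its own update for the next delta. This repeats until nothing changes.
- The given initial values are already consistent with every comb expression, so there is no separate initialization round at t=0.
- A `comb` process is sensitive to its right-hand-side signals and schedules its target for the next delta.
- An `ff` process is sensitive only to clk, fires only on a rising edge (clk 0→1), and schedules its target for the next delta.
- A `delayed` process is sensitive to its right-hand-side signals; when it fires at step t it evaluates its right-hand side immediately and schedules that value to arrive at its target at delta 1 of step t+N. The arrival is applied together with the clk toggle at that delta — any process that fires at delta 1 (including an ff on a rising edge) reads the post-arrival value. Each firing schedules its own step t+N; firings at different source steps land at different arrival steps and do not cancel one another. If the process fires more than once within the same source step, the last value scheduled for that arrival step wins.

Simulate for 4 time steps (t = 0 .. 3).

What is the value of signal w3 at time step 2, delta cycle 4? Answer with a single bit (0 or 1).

t=0 Δ0: w2=0 clk=0 w1=1 w5=1 w4=1 w7=0 w3=1 w0=0 w6=0
  Δ1: clk:0→1
  Δ2: w2:0→1, w5:1→0, w6:0→1
  Δ3: w1:1→0, w4:1→0, w0:0→1
  Δ4: w1:0→1, w7:0→1
  Δ5: w4:0→1
  Δ6: w1:1→0
  (6Δ to stable)
t=1 Δ0: w2=1 clk=1 w1=0 w5=0 w4=1 w7=1 w3=1 w0=1 w6=1
  Δ1: clk:1→0
  (1Δ to stable)
t=2 Δ0: w2=1 clk=0 w1=0 w5=0 w4=1 w7=1 w3=1 w0=1 w6=1
  Δ1: clk:0→1, w3:1→0
  Δ2: w2:1→0, w5:0→1, w0:1→0, w6:1→0
  Δ3: w1:0→1, w4:1→0, w7:1→0
  Δ4: w1:1→0, w4:0→1
  Δ5: w1:0→1
  (5Δ to stable)
t=3 Δ0: w2=0 clk=1 w1=1 w5=1 w4=1 w7=0 w3=0 w0=0 w6=0
  Δ1: clk:1→0
  (1Δ to stable)

0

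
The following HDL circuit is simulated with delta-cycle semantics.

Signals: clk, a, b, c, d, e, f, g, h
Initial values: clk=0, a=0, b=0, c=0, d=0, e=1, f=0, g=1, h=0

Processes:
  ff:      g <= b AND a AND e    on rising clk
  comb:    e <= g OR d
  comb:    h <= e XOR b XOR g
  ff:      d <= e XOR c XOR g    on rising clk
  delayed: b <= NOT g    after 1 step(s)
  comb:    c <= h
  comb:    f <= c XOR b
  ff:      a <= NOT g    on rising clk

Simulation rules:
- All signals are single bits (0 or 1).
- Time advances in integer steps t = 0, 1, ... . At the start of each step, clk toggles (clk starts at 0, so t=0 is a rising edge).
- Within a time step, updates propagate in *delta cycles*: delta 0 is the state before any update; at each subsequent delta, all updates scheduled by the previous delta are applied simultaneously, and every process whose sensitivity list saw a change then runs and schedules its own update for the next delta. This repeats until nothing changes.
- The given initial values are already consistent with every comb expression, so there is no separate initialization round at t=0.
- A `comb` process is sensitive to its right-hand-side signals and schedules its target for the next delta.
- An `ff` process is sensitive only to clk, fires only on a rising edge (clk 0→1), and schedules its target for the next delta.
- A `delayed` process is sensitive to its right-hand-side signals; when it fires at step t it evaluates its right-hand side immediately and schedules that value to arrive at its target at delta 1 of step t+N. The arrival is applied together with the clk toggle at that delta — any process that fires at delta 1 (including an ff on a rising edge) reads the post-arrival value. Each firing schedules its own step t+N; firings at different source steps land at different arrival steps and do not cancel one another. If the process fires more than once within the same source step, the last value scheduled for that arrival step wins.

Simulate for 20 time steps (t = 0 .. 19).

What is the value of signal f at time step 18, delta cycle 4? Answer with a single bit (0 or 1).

t=0 Δ0: f=0 h=0 a=0 d=0 b=0 e=1 clk=0 g=1 c=0
  Δ1: clk:0→1
  Δ2: g:1→0
  Δ3: h:0→1, e:1→0
  Δ4: h:1→0, c:0→1
  Δ5: f:0→1, c:1→0
  Δ6: f:1→0
  (6Δ to stable)
t=1 Δ0: f=0 h=0 a=0 d=0 b=0 e=0 clk=1 g=0 c=0
  Δ1: b:0→1, clk:1→0
  Δ2: f:0→1, h:0→1
  Δ3: c:0→1
  Δ4: f:1→0
  (4Δ to stable)
t=2 Δ0: f=0 h=1 a=0 d=0 b=1 e=0 clk=0 g=0 c=1
  Δ1: clk:0→1
  Δ2: a:0→1, d:0→1
  Δ3: e:0→1
  Δ4: h:1→0
  Δ5: c:1→0
  Δ6: f:0→1
  (6Δ to stable)
t=3 Δ0: f=1 h=0 a=1 d=1 b=1 e=1 clk=1 g=0 c=0
  Δ1: clk:1→0
  (1Δ to stable)
t=4 Δ0: f=1 h=0 a=1 d=1 b=1 e=1 clk=0 g=0 c=0
  Δ1: clk:0→1
  Δ2: g:0→1
  Δ3: h:0→1
  Δ4: c:0→1
  Δ5: f:1→0
  (5Δ to stable)
t=5 Δ0: f=0 h=1 a=1 d=1 b=1 e=1 clk=1 g=1 c=1
  Δ1: b:1→0, clk:1→0
  Δ2: f:0→1, h:1→0
  Δ3: c:1→0
  Δ4: f:1→0
  (4Δ to stable)
t=6 Δ0: f=0 h=0 a=1 d=1 b=0 e=1 clk=0 g=1 c=0
  Δ1: clk:0→1
  Δ2: a:1→0, d:1→0, g:1→0
  Δ3: h:0→1, e:1→0
  Δ4: h:1→0, c:0→1
  Δ5: f:0→1, c:1→0
  Δ6: f:1→0
  (6Δ to stable)
t=7 Δ0: f=0 h=0 a=0 d=0 b=0 e=0 clk=1 g=0 c=0
  Δ1: b:0→1, clk:1→0
  Δ2: f:0→1, h:0→1
  Δ3: c:0→1
  Δ4: f:1→0
  (4Δ to stable)
t=8 Δ0: f=0 h=1 a=0 d=0 b=1 e=0 clk=0 g=0 c=1
  Δ1: clk:0→1
  Δ2: a:0→1, d:0→1
  Δ3: e:0→1
  Δ4: h:1→0
  Δ5: c:1→0
  Δ6: f:0→1
  (6Δ to stable)
t=9 Δ0: f=1 h=0 a=1 d=1 b=1 e=1 clk=1 g=0 c=0
  Δ1: clk:1→0
  (1Δ to stable)
t=10 Δ0: f=1 h=0 a=1 d=1 b=1 e=1 clk=0 g=0 c=0
  Δ1: clk:0→1
  Δ2: g:0→1
  Δ3: h:0→1
  Δ4: c:0→1
  Δ5: f:1→0
  (5Δ to stable)
t=11 Δ0: f=0 h=1 a=1 d=1 b=1 e=1 clk=1 g=1 c=1
  Δ1: b:1→0, clk:1→0
  Δ2: f:0→1, h:1→0
  Δ3: c:1→0
  Δ4: f:1→0
  (4Δ to stable)
t=12 Δ0: f=0 h=0 a=1 d=1 b=0 e=1 clk=0 g=1 c=0
  Δ1: clk:0→1
  Δ2: a:1→0, d:1→0, g:1→0
  Δ3: h:0→1, e:1→0
  Δ4: h:1→0, c:0→1
  Δ5: f:0→1, c:1→0
  Δ6: f:1→0
  (6Δ to stable)
t=13 Δ0: f=0 h=0 a=0 d=0 b=0 e=0 clk=1 g=0 c=0
  Δ1: b:0→1, clk:1→0
  Δ2: f:0→1, h:0→1
  Δ3: c:0→1
  Δ4: f:1→0
  (4Δ to stable)
t=14 Δ0: f=0 h=1 a=0 d=0 b=1 e=0 clk=0 g=0 c=1
  Δ1: clk:0→1
  Δ2: a:0→1, d:0→1
  Δ3: e:0→1
  Δ4: h:1→0
  Δ5: c:1→0
  Δ6: f:0→1
  (6Δ to stable)
t=15 Δ0: f=1 h=0 a=1 d=1 b=1 e=1 clk=1 g=0 c=0
  Δ1: clk:1→0
  (1Δ to stable)
t=16 Δ0: f=1 h=0 a=1 d=1 b=1 e=1 clk=0 g=0 c=0
  Δ1: clk:0→1
  Δ2: g:0→1
  Δ3: h:0→1
  Δ4: c:0→1
  Δ5: f:1→0
  (5Δ to stable)
t=17 Δ0: f=0 h=1 a=1 d=1 b=1 e=1 clk=1 g=1 c=1
  Δ1: b:1→0, clk:1→0
  Δ2: f:0→1, h:1→0
  Δ3: c:1→0
  Δ4: f:1→0
  (4Δ to stable)
t=18 Δ0: f=0 h=0 a=1 d=1 b=0 e=1 clk=0 g=1 c=0
  Δ1: clk:0→1
  Δ2: a:1→0, d:1→0, g:1→0
  Δ3: h:0→1, e:1→0
  Δ4: h:1→0, c:0→1
  Δ5: f:0→1, c:1→0
  Δ6: f:1→0
  (6Δ to stable)
t=19 Δ0: f=0 h=0 a=0 d=0 b=0 e=0 clk=1 g=0 c=0
  Δ1: b:0→1, clk:1→0
  Δ2: f:0→1, h:0→1
  Δ3: c:0→1
  Δ4: f:1→0
  (4Δ to stable)

0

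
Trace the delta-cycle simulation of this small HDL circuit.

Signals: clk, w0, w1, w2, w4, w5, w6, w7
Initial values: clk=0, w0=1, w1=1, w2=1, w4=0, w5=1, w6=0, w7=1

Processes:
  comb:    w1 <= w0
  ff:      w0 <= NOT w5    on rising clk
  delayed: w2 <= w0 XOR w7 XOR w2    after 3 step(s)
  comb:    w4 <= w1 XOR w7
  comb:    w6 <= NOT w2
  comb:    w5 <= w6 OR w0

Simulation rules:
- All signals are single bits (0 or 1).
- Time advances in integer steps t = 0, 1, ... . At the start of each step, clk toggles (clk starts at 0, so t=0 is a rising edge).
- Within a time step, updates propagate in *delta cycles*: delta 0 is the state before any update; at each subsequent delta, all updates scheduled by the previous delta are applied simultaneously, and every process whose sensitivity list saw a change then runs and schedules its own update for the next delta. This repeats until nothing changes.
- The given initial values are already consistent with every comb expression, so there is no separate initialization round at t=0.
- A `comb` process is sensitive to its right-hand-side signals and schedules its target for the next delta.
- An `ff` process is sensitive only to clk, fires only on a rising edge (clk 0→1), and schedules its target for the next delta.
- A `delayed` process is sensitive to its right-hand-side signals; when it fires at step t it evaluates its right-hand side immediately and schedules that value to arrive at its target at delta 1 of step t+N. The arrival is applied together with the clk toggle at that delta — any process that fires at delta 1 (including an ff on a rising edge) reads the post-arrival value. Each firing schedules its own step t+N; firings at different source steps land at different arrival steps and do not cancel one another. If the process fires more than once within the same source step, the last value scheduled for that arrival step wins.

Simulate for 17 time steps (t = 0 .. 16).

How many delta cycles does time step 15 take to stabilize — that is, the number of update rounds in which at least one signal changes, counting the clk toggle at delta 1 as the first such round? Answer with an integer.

3

t0.Δ0 w6=0 w7=1 w1=1 w0=1 w5=1 w2=1 clk=0 w4=0
t0.Δ1 w6=0 w7=1 w1=1 w0=1 w5=1 w2=1 clk=1 w4=0
t0.Δ2 w6=0 w7=1 w1=1 w0=0 w5=1 w2=1 clk=1 w4=0
t0.Δ3 w6=0 w7=1 w1=0 w0=0 w5=0 w2=1 clk=1 w4=0
t0.Δ4 w6=0 w7=1 w1=0 w0=0 w5=0 w2=1 clk=1 w4=1
t1.Δ0 w6=0 w7=1 w1=0 w0=0 w5=0 w2=1 clk=1 w4=1
t1.Δ1 w6=0 w7=1 w1=0 w0=0 w5=0 w2=1 clk=0 w4=1
t2.Δ0 w6=0 w7=1 w1=0 w0=0 w5=0 w2=1 clk=0 w4=1
t2.Δ1 w6=0 w7=1 w1=0 w0=0 w5=0 w2=1 clk=1 w4=1
t2.Δ2 w6=0 w7=1 w1=0 w0=1 w5=0 w2=1 clk=1 w4=1
t2.Δ3 w6=0 w7=1 w1=1 w0=1 w5=1 w2=1 clk=1 w4=1
t2.Δ4 w6=0 w7=1 w1=1 w0=1 w5=1 w2=1 clk=1 w4=0
t3.Δ0 w6=0 w7=1 w1=1 w0=1 w5=1 w2=1 clk=1 w4=0
t3.Δ1 w6=0 w7=1 w1=1 w0=1 w5=1 w2=0 clk=0 w4=0
t3.Δ2 w6=1 w7=1 w1=1 w0=1 w5=1 w2=0 clk=0 w4=0
t4.Δ0 w6=1 w7=1 w1=1 w0=1 w5=1 w2=0 clk=0 w4=0
t4.Δ1 w6=1 w7=1 w1=1 w0=1 w5=1 w2=0 clk=1 w4=0
t4.Δ2 w6=1 w7=1 w1=1 w0=0 w5=1 w2=0 clk=1 w4=0
t4.Δ3 w6=1 w7=1 w1=0 w0=0 w5=1 w2=0 clk=1 w4=0
t4.Δ4 w6=1 w7=1 w1=0 w0=0 w5=1 w2=0 clk=1 w4=1
t5.Δ0 w6=1 w7=1 w1=0 w0=0 w5=1 w2=0 clk=1 w4=1
t5.Δ1 w6=1 w7=1 w1=0 w0=0 w5=1 w2=1 clk=0 w4=1
t5.Δ2 w6=0 w7=1 w1=0 w0=0 w5=1 w2=1 clk=0 w4=1
t5.Δ3 w6=0 w7=1 w1=0 w0=0 w5=0 w2=1 clk=0 w4=1
t6.Δ0 w6=0 w7=1 w1=0 w0=0 w5=0 w2=1 clk=0 w4=1
t6.Δ1 w6=0 w7=1 w1=0 w0=0 w5=0 w2=0 clk=1 w4=1
t6.Δ2 w6=1 w7=1 w1=0 w0=1 w5=0 w2=0 clk=1 w4=1
t6.Δ3 w6=1 w7=1 w1=1 w0=1 w5=1 w2=0 clk=1 w4=1
t6.Δ4 w6=1 w7=1 w1=1 w0=1 w5=1 w2=0 clk=1 w4=0
t7.Δ0 w6=1 w7=1 w1=1 w0=1 w5=1 w2=0 clk=1 w4=0
t7.Δ1 w6=1 w7=1 w1=1 w0=1 w5=1 w2=1 clk=0 w4=0
t7.Δ2 w6=0 w7=1 w1=1 w0=1 w5=1 w2=1 clk=0 w4=0
t8.Δ0 w6=0 w7=1 w1=1 w0=1 w5=1 w2=1 clk=0 w4=0
t8.Δ1 w6=0 w7=1 w1=1 w0=1 w5=1 w2=0 clk=1 w4=0
t8.Δ2 w6=1 w7=1 w1=1 w0=0 w5=1 w2=0 clk=1 w4=0
t8.Δ3 w6=1 w7=1 w1=0 w0=0 w5=1 w2=0 clk=1 w4=0
t8.Δ4 w6=1 w7=1 w1=0 w0=0 w5=1 w2=0 clk=1 w4=1
t9.Δ0 w6=1 w7=1 w1=0 w0=0 w5=1 w2=0 clk=1 w4=1
t9.Δ1 w6=1 w7=1 w1=0 w0=0 w5=1 w2=0 clk=0 w4=1
t10.Δ0 w6=1 w7=1 w1=0 w0=0 w5=1 w2=0 clk=0 w4=1
t10.Δ1 w6=1 w7=1 w1=0 w0=0 w5=1 w2=1 clk=1 w4=1
t10.Δ2 w6=0 w7=1 w1=0 w0=0 w5=1 w2=1 clk=1 w4=1
t10.Δ3 w6=0 w7=1 w1=0 w0=0 w5=0 w2=1 clk=1 w4=1
t11.Δ0 w6=0 w7=1 w1=0 w0=0 w5=0 w2=1 clk=1 w4=1
t11.Δ1 w6=0 w7=1 w1=0 w0=0 w5=0 w2=1 clk=0 w4=1
t12.Δ0 w6=0 w7=1 w1=0 w0=0 w5=0 w2=1 clk=0 w4=1
t12.Δ1 w6=0 w7=1 w1=0 w0=0 w5=0 w2=1 clk=1 w4=1
t12.Δ2 w6=0 w7=1 w1=0 w0=1 w5=0 w2=1 clk=1 w4=1
t12.Δ3 w6=0 w7=1 w1=1 w0=1 w5=1 w2=1 clk=1 w4=1
t12.Δ4 w6=0 w7=1 w1=1 w0=1 w5=1 w2=1 clk=1 w4=0
t13.Δ0 w6=0 w7=1 w1=1 w0=1 w5=1 w2=1 clk=1 w4=0
t13.Δ1 w6=0 w7=1 w1=1 w0=1 w5=1 w2=0 clk=0 w4=0
t13.Δ2 w6=1 w7=1 w1=1 w0=1 w5=1 w2=0 clk=0 w4=0
t14.Δ0 w6=1 w7=1 w1=1 w0=1 w5=1 w2=0 clk=0 w4=0
t14.Δ1 w6=1 w7=1 w1=1 w0=1 w5=1 w2=0 clk=1 w4=0
t14.Δ2 w6=1 w7=1 w1=1 w0=0 w5=1 w2=0 clk=1 w4=0
t14.Δ3 w6=1 w7=1 w1=0 w0=0 w5=1 w2=0 clk=1 w4=0
t14.Δ4 w6=1 w7=1 w1=0 w0=0 w5=1 w2=0 clk=1 w4=1
t15.Δ0 w6=1 w7=1 w1=0 w0=0 w5=1 w2=0 clk=1 w4=1
t15.Δ1 w6=1 w7=1 w1=0 w0=0 w5=1 w2=1 clk=0 w4=1
t15.Δ2 w6=0 w7=1 w1=0 w0=0 w5=1 w2=1 clk=0 w4=1
t15.Δ3 w6=0 w7=1 w1=0 w0=0 w5=0 w2=1 clk=0 w4=1
t16.Δ0 w6=0 w7=1 w1=0 w0=0 w5=0 w2=1 clk=0 w4=1
t16.Δ1 w6=0 w7=1 w1=0 w0=0 w5=0 w2=0 clk=1 w4=1
t16.Δ2 w6=1 w7=1 w1=0 w0=1 w5=0 w2=0 clk=1 w4=1
t16.Δ3 w6=1 w7=1 w1=1 w0=1 w5=1 w2=0 clk=1 w4=1
t16.Δ4 w6=1 w7=1 w1=1 w0=1 w5=1 w2=0 clk=1 w4=0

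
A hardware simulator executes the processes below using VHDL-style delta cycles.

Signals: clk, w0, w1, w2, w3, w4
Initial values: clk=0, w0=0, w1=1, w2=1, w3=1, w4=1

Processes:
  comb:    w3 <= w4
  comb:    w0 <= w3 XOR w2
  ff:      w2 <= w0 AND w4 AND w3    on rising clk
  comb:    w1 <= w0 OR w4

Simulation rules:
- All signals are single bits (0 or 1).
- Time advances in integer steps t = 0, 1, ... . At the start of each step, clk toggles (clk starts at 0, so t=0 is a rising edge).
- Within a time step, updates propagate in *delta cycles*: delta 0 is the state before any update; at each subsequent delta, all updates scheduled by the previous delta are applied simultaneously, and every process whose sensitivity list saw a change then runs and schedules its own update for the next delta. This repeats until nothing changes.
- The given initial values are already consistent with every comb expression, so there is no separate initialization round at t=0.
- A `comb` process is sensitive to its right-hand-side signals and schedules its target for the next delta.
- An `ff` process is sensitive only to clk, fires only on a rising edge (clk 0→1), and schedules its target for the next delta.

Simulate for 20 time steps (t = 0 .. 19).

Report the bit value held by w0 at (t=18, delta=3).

0

t0.Δ0 w3=1 w2=1 w0=0 w1=1 w4=1 clk=0
t0.Δ1 w3=1 w2=1 w0=0 w1=1 w4=1 clk=1
t0.Δ2 w3=1 w2=0 w0=0 w1=1 w4=1 clk=1
t0.Δ3 w3=1 w2=0 w0=1 w1=1 w4=1 clk=1
t1.Δ0 w3=1 w2=0 w0=1 w1=1 w4=1 clk=1
t1.Δ1 w3=1 w2=0 w0=1 w1=1 w4=1 clk=0
t2.Δ0 w3=1 w2=0 w0=1 w1=1 w4=1 clk=0
t2.Δ1 w3=1 w2=0 w0=1 w1=1 w4=1 clk=1
t2.Δ2 w3=1 w2=1 w0=1 w1=1 w4=1 clk=1
t2.Δ3 w3=1 w2=1 w0=0 w1=1 w4=1 clk=1
t3.Δ0 w3=1 w2=1 w0=0 w1=1 w4=1 clk=1
t3.Δ1 w3=1 w2=1 w0=0 w1=1 w4=1 clk=0
t4.Δ0 w3=1 w2=1 w0=0 w1=1 w4=1 clk=0
t4.Δ1 w3=1 w2=1 w0=0 w1=1 w4=1 clk=1
t4.Δ2 w3=1 w2=0 w0=0 w1=1 w4=1 clk=1
t4.Δ3 w3=1 w2=0 w0=1 w1=1 w4=1 clk=1
t5.Δ0 w3=1 w2=0 w0=1 w1=1 w4=1 clk=1
t5.Δ1 w3=1 w2=0 w0=1 w1=1 w4=1 clk=0
t6.Δ0 w3=1 w2=0 w0=1 w1=1 w4=1 clk=0
t6.Δ1 w3=1 w2=0 w0=1 w1=1 w4=1 clk=1
t6.Δ2 w3=1 w2=1 w0=1 w1=1 w4=1 clk=1
t6.Δ3 w3=1 w2=1 w0=0 w1=1 w4=1 clk=1
t7.Δ0 w3=1 w2=1 w0=0 w1=1 w4=1 clk=1
t7.Δ1 w3=1 w2=1 w0=0 w1=1 w4=1 clk=0
t8.Δ0 w3=1 w2=1 w0=0 w1=1 w4=1 clk=0
t8.Δ1 w3=1 w2=1 w0=0 w1=1 w4=1 clk=1
t8.Δ2 w3=1 w2=0 w0=0 w1=1 w4=1 clk=1
t8.Δ3 w3=1 w2=0 w0=1 w1=1 w4=1 clk=1
t9.Δ0 w3=1 w2=0 w0=1 w1=1 w4=1 clk=1
t9.Δ1 w3=1 w2=0 w0=1 w1=1 w4=1 clk=0
t10.Δ0 w3=1 w2=0 w0=1 w1=1 w4=1 clk=0
t10.Δ1 w3=1 w2=0 w0=1 w1=1 w4=1 clk=1
t10.Δ2 w3=1 w2=1 w0=1 w1=1 w4=1 clk=1
t10.Δ3 w3=1 w2=1 w0=0 w1=1 w4=1 clk=1
t11.Δ0 w3=1 w2=1 w0=0 w1=1 w4=1 clk=1
t11.Δ1 w3=1 w2=1 w0=0 w1=1 w4=1 clk=0
t12.Δ0 w3=1 w2=1 w0=0 w1=1 w4=1 clk=0
t12.Δ1 w3=1 w2=1 w0=0 w1=1 w4=1 clk=1
t12.Δ2 w3=1 w2=0 w0=0 w1=1 w4=1 clk=1
t12.Δ3 w3=1 w2=0 w0=1 w1=1 w4=1 clk=1
t13.Δ0 w3=1 w2=0 w0=1 w1=1 w4=1 clk=1
t13.Δ1 w3=1 w2=0 w0=1 w1=1 w4=1 clk=0
t14.Δ0 w3=1 w2=0 w0=1 w1=1 w4=1 clk=0
t14.Δ1 w3=1 w2=0 w0=1 w1=1 w4=1 clk=1
t14.Δ2 w3=1 w2=1 w0=1 w1=1 w4=1 clk=1
t14.Δ3 w3=1 w2=1 w0=0 w1=1 w4=1 clk=1
t15.Δ0 w3=1 w2=1 w0=0 w1=1 w4=1 clk=1
t15.Δ1 w3=1 w2=1 w0=0 w1=1 w4=1 clk=0
t16.Δ0 w3=1 w2=1 w0=0 w1=1 w4=1 clk=0
t16.Δ1 w3=1 w2=1 w0=0 w1=1 w4=1 clk=1
t16.Δ2 w3=1 w2=0 w0=0 w1=1 w4=1 clk=1
t16.Δ3 w3=1 w2=0 w0=1 w1=1 w4=1 clk=1
t17.Δ0 w3=1 w2=0 w0=1 w1=1 w4=1 clk=1
t17.Δ1 w3=1 w2=0 w0=1 w1=1 w4=1 clk=0
t18.Δ0 w3=1 w2=0 w0=1 w1=1 w4=1 clk=0
t18.Δ1 w3=1 w2=0 w0=1 w1=1 w4=1 clk=1
t18.Δ2 w3=1 w2=1 w0=1 w1=1 w4=1 clk=1
t18.Δ3 w3=1 w2=1 w0=0 w1=1 w4=1 clk=1
t19.Δ0 w3=1 w2=1 w0=0 w1=1 w4=1 clk=1
t19.Δ1 w3=1 w2=1 w0=0 w1=1 w4=1 clk=0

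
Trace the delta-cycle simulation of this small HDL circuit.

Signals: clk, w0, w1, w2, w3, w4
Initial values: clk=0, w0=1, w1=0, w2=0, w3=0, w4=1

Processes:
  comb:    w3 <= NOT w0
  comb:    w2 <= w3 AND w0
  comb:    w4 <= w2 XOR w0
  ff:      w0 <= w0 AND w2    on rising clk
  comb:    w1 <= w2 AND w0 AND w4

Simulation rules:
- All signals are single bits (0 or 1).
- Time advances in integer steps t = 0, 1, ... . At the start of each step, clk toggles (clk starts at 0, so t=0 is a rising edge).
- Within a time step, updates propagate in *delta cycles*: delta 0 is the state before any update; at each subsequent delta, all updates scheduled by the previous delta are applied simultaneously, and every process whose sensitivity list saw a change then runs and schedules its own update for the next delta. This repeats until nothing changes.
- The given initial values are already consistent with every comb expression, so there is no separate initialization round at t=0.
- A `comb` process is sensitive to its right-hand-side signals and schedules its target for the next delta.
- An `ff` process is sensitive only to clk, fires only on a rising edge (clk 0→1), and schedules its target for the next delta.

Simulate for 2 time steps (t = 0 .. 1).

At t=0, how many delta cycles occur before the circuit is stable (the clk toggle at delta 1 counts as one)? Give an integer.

3

t0.Δ0 w4=1 w3=0 w1=0 w2=0 clk=0 w0=1
t0.Δ1 w4=1 w3=0 w1=0 w2=0 clk=1 w0=1
t0.Δ2 w4=1 w3=0 w1=0 w2=0 clk=1 w0=0
t0.Δ3 w4=0 w3=1 w1=0 w2=0 clk=1 w0=0
t1.Δ0 w4=0 w3=1 w1=0 w2=0 clk=1 w0=0
t1.Δ1 w4=0 w3=1 w1=0 w2=0 clk=0 w0=0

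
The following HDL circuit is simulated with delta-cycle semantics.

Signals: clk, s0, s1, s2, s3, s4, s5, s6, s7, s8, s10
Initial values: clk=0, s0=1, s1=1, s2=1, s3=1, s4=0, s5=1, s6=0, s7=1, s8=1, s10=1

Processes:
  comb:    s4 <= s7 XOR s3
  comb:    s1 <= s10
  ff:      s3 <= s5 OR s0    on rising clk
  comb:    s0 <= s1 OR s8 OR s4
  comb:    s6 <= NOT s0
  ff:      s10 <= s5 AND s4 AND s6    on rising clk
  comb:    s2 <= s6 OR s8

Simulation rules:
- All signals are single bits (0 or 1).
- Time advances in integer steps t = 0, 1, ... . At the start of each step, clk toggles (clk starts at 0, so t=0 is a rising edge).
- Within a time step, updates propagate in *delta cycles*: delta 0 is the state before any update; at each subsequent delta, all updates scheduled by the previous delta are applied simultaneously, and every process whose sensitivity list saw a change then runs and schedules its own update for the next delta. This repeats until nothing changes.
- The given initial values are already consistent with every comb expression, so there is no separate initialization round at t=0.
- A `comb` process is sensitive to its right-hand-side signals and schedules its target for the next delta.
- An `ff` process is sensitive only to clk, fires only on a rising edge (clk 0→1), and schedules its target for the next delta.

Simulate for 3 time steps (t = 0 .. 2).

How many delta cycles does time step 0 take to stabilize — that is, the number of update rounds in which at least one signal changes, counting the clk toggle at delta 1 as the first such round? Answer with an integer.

[bits: s1,s6,s4,clk,s5,s0,s10,s3,s8,s2,s7]
t=0: Δ0=10001111111 Δ1=10011111111 Δ2=10011101111 Δ3=00011101111 | 3Δ
t=1: Δ0=00011101111 Δ1=00001101111 | 1Δ
t=2: Δ0=00001101111 Δ1=00011101111 | 1Δ

3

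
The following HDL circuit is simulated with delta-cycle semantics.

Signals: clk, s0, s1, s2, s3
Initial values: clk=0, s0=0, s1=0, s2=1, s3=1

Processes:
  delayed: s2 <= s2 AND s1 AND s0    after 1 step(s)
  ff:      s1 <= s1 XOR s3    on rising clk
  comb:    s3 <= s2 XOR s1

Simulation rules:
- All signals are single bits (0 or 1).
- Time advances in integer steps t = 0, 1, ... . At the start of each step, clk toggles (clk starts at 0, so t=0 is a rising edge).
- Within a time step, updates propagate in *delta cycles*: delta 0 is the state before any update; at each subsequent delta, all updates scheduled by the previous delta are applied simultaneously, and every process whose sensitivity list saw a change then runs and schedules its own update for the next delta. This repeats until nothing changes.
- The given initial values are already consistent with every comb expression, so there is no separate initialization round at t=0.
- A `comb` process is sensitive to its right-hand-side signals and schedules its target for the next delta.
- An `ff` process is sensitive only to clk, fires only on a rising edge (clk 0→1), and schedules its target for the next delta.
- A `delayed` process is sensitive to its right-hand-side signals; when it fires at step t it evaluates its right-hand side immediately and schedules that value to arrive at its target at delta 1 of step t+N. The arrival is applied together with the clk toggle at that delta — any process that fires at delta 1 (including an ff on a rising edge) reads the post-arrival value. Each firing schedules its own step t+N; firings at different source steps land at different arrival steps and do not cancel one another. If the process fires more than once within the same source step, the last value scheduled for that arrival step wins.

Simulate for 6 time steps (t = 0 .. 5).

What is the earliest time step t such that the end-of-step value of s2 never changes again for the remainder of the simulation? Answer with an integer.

1

[bits: s3,s0,s2,clk,s1]
t=0: Δ0=10100 Δ1=10110 Δ2=10111 Δ3=00111 | 3Δ
t=1: Δ0=00111 Δ1=00001 Δ2=10001 | 2Δ
t=2: Δ0=10001 Δ1=10011 Δ2=10010 Δ3=00010 | 3Δ
t=3: Δ0=00010 Δ1=00000 | 1Δ
t=4: Δ0=00000 Δ1=00010 | 1Δ
t=5: Δ0=00010 Δ1=00000 | 1Δ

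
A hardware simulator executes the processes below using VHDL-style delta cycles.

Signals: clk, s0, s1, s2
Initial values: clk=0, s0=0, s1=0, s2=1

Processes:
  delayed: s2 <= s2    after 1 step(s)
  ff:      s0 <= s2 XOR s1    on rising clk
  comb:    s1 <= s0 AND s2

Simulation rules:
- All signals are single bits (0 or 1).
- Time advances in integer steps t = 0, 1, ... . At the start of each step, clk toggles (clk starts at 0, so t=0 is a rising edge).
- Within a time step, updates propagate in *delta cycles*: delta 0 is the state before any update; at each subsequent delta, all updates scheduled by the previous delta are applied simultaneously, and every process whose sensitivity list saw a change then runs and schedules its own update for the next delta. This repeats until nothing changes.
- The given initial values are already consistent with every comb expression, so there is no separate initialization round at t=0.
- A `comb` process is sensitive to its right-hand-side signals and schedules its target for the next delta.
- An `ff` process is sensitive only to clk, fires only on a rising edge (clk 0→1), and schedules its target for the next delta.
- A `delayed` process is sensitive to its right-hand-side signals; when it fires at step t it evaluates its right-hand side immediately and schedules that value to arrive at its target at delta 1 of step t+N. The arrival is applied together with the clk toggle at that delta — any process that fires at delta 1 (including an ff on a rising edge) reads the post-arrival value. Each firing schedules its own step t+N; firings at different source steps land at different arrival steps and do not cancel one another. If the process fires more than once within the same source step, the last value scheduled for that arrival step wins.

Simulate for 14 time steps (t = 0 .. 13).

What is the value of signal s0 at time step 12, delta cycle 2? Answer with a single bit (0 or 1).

[bits: clk,s0,s1,s2]
t=0: Δ0=0001 Δ1=1001 Δ2=1101 Δ3=1111 | 3Δ
t=1: Δ0=1111 Δ1=0111 | 1Δ
t=2: Δ0=0111 Δ1=1111 Δ2=1011 Δ3=1001 | 3Δ
t=3: Δ0=1001 Δ1=0001 | 1Δ
t=4: Δ0=0001 Δ1=1001 Δ2=1101 Δ3=1111 | 3Δ
t=5: Δ0=1111 Δ1=0111 | 1Δ
t=6: Δ0=0111 Δ1=1111 Δ2=1011 Δ3=1001 | 3Δ
t=7: Δ0=1001 Δ1=0001 | 1Δ
t=8: Δ0=0001 Δ1=1001 Δ2=1101 Δ3=1111 | 3Δ
t=9: Δ0=1111 Δ1=0111 | 1Δ
t=10: Δ0=0111 Δ1=1111 Δ2=1011 Δ3=1001 | 3Δ
t=11: Δ0=1001 Δ1=0001 | 1Δ
t=12: Δ0=0001 Δ1=1001 Δ2=1101 Δ3=1111 | 3Δ
t=13: Δ0=1111 Δ1=0111 | 1Δ

1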